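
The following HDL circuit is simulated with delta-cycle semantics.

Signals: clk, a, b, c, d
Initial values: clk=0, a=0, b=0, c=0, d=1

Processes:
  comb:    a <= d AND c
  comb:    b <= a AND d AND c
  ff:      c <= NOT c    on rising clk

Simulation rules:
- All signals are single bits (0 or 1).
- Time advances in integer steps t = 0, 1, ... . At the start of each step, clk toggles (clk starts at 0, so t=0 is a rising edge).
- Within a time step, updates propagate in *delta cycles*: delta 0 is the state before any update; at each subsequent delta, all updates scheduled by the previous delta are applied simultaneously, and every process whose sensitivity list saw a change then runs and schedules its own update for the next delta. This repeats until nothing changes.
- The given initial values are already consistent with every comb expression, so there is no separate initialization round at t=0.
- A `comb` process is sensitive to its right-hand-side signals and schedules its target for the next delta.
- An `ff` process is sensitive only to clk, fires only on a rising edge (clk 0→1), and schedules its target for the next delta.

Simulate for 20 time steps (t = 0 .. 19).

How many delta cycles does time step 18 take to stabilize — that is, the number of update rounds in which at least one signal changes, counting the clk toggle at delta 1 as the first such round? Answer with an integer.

3

t0.Δ0 b=0 d=1 a=0 c=0 clk=0
t0.Δ1 b=0 d=1 a=0 c=0 clk=1
t0.Δ2 b=0 d=1 a=0 c=1 clk=1
t0.Δ3 b=0 d=1 a=1 c=1 clk=1
t0.Δ4 b=1 d=1 a=1 c=1 clk=1
t1.Δ0 b=1 d=1 a=1 c=1 clk=1
t1.Δ1 b=1 d=1 a=1 c=1 clk=0
t2.Δ0 b=1 d=1 a=1 c=1 clk=0
t2.Δ1 b=1 d=1 a=1 c=1 clk=1
t2.Δ2 b=1 d=1 a=1 c=0 clk=1
t2.Δ3 b=0 d=1 a=0 c=0 clk=1
t3.Δ0 b=0 d=1 a=0 c=0 clk=1
t3.Δ1 b=0 d=1 a=0 c=0 clk=0
t4.Δ0 b=0 d=1 a=0 c=0 clk=0
t4.Δ1 b=0 d=1 a=0 c=0 clk=1
t4.Δ2 b=0 d=1 a=0 c=1 clk=1
t4.Δ3 b=0 d=1 a=1 c=1 clk=1
t4.Δ4 b=1 d=1 a=1 c=1 clk=1
t5.Δ0 b=1 d=1 a=1 c=1 clk=1
t5.Δ1 b=1 d=1 a=1 c=1 clk=0
t6.Δ0 b=1 d=1 a=1 c=1 clk=0
t6.Δ1 b=1 d=1 a=1 c=1 clk=1
t6.Δ2 b=1 d=1 a=1 c=0 clk=1
t6.Δ3 b=0 d=1 a=0 c=0 clk=1
t7.Δ0 b=0 d=1 a=0 c=0 clk=1
t7.Δ1 b=0 d=1 a=0 c=0 clk=0
t8.Δ0 b=0 d=1 a=0 c=0 clk=0
t8.Δ1 b=0 d=1 a=0 c=0 clk=1
t8.Δ2 b=0 d=1 a=0 c=1 clk=1
t8.Δ3 b=0 d=1 a=1 c=1 clk=1
t8.Δ4 b=1 d=1 a=1 c=1 clk=1
t9.Δ0 b=1 d=1 a=1 c=1 clk=1
t9.Δ1 b=1 d=1 a=1 c=1 clk=0
t10.Δ0 b=1 d=1 a=1 c=1 clk=0
t10.Δ1 b=1 d=1 a=1 c=1 clk=1
t10.Δ2 b=1 d=1 a=1 c=0 clk=1
t10.Δ3 b=0 d=1 a=0 c=0 clk=1
t11.Δ0 b=0 d=1 a=0 c=0 clk=1
t11.Δ1 b=0 d=1 a=0 c=0 clk=0
t12.Δ0 b=0 d=1 a=0 c=0 clk=0
t12.Δ1 b=0 d=1 a=0 c=0 clk=1
t12.Δ2 b=0 d=1 a=0 c=1 clk=1
t12.Δ3 b=0 d=1 a=1 c=1 clk=1
t12.Δ4 b=1 d=1 a=1 c=1 clk=1
t13.Δ0 b=1 d=1 a=1 c=1 clk=1
t13.Δ1 b=1 d=1 a=1 c=1 clk=0
t14.Δ0 b=1 d=1 a=1 c=1 clk=0
t14.Δ1 b=1 d=1 a=1 c=1 clk=1
t14.Δ2 b=1 d=1 a=1 c=0 clk=1
t14.Δ3 b=0 d=1 a=0 c=0 clk=1
t15.Δ0 b=0 d=1 a=0 c=0 clk=1
t15.Δ1 b=0 d=1 a=0 c=0 clk=0
t16.Δ0 b=0 d=1 a=0 c=0 clk=0
t16.Δ1 b=0 d=1 a=0 c=0 clk=1
t16.Δ2 b=0 d=1 a=0 c=1 clk=1
t16.Δ3 b=0 d=1 a=1 c=1 clk=1
t16.Δ4 b=1 d=1 a=1 c=1 clk=1
t17.Δ0 b=1 d=1 a=1 c=1 clk=1
t17.Δ1 b=1 d=1 a=1 c=1 clk=0
t18.Δ0 b=1 d=1 a=1 c=1 clk=0
t18.Δ1 b=1 d=1 a=1 c=1 clk=1
t18.Δ2 b=1 d=1 a=1 c=0 clk=1
t18.Δ3 b=0 d=1 a=0 c=0 clk=1
t19.Δ0 b=0 d=1 a=0 c=0 clk=1
t19.Δ1 b=0 d=1 a=0 c=0 clk=0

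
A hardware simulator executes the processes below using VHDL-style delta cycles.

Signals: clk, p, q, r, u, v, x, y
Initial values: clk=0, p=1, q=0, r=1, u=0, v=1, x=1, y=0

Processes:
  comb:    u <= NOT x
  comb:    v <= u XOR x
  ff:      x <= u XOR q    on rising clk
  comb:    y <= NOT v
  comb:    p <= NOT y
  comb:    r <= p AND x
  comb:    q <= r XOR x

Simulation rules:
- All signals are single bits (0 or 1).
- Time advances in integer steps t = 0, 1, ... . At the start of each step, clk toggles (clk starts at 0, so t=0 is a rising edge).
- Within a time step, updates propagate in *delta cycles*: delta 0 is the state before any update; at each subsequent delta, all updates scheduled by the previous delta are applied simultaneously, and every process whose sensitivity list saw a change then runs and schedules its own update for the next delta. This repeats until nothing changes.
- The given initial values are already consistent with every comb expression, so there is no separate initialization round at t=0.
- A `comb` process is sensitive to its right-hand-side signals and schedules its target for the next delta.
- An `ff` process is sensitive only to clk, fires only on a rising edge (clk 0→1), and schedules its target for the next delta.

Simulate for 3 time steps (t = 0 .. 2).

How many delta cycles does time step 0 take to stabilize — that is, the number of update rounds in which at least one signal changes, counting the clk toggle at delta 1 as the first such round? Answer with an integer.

t=0 Δ0: x=1 v=1 y=0 clk=0 u=0 r=1 p=1 q=0
  Δ1: clk:0→1
  Δ2: x:1→0
  Δ3: v:1→0, u:0→1, r:1→0, q:0→1
  Δ4: v:0→1, y:0→1, q:1→0
  Δ5: y:1→0, p:1→0
  Δ6: p:0→1
  (6Δ to stable)
t=1 Δ0: x=0 v=1 y=0 clk=1 u=1 r=0 p=1 q=0
  Δ1: clk:1→0
  (1Δ to stable)
t=2 Δ0: x=0 v=1 y=0 clk=0 u=1 r=0 p=1 q=0
  Δ1: clk:0→1
  Δ2: x:0→1
  Δ3: v:1→0, u:1→0, r:0→1, q:0→1
  Δ4: v:0→1, y:0→1, q:1→0
  Δ5: y:1→0, p:1→0
  Δ6: r:1→0, p:0→1
  Δ7: r:0→1, q:0→1
  Δ8: q:1→0
  (8Δ to stable)

6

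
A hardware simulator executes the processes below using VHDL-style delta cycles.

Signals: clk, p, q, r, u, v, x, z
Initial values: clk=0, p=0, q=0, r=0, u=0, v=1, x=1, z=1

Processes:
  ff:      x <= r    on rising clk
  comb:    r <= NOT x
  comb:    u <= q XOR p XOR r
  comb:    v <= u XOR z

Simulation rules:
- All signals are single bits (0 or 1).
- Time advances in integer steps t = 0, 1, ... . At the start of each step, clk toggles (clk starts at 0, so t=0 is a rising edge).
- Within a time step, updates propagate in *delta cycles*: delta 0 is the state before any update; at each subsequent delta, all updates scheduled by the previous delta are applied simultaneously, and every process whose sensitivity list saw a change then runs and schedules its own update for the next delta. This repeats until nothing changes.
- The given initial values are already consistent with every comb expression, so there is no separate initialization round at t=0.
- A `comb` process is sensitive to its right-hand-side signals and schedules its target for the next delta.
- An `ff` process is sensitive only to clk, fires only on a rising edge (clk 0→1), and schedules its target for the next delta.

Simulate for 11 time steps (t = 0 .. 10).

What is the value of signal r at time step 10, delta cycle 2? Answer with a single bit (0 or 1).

1

t=0 Δ0: clk=0 q=0 p=0 x=1 r=0 u=0 v=1 z=1
  Δ1: clk:0→1
  Δ2: x:1→0
  Δ3: r:0→1
  Δ4: u:0→1
  Δ5: v:1→0
  (5Δ to stable)
t=1 Δ0: clk=1 q=0 p=0 x=0 r=1 u=1 v=0 z=1
  Δ1: clk:1→0
  (1Δ to stable)
t=2 Δ0: clk=0 q=0 p=0 x=0 r=1 u=1 v=0 z=1
  Δ1: clk:0→1
  Δ2: x:0→1
  Δ3: r:1→0
  Δ4: u:1→0
  Δ5: v:0→1
  (5Δ to stable)
t=3 Δ0: clk=1 q=0 p=0 x=1 r=0 u=0 v=1 z=1
  Δ1: clk:1→0
  (1Δ to stable)
t=4 Δ0: clk=0 q=0 p=0 x=1 r=0 u=0 v=1 z=1
  Δ1: clk:0→1
  Δ2: x:1→0
  Δ3: r:0→1
  Δ4: u:0→1
  Δ5: v:1→0
  (5Δ to stable)
t=5 Δ0: clk=1 q=0 p=0 x=0 r=1 u=1 v=0 z=1
  Δ1: clk:1→0
  (1Δ to stable)
t=6 Δ0: clk=0 q=0 p=0 x=0 r=1 u=1 v=0 z=1
  Δ1: clk:0→1
  Δ2: x:0→1
  Δ3: r:1→0
  Δ4: u:1→0
  Δ5: v:0→1
  (5Δ to stable)
t=7 Δ0: clk=1 q=0 p=0 x=1 r=0 u=0 v=1 z=1
  Δ1: clk:1→0
  (1Δ to stable)
t=8 Δ0: clk=0 q=0 p=0 x=1 r=0 u=0 v=1 z=1
  Δ1: clk:0→1
  Δ2: x:1→0
  Δ3: r:0→1
  Δ4: u:0→1
  Δ5: v:1→0
  (5Δ to stable)
t=9 Δ0: clk=1 q=0 p=0 x=0 r=1 u=1 v=0 z=1
  Δ1: clk:1→0
  (1Δ to stable)
t=10 Δ0: clk=0 q=0 p=0 x=0 r=1 u=1 v=0 z=1
  Δ1: clk:0→1
  Δ2: x:0→1
  Δ3: r:1→0
  Δ4: u:1→0
  Δ5: v:0→1
  (5Δ to stable)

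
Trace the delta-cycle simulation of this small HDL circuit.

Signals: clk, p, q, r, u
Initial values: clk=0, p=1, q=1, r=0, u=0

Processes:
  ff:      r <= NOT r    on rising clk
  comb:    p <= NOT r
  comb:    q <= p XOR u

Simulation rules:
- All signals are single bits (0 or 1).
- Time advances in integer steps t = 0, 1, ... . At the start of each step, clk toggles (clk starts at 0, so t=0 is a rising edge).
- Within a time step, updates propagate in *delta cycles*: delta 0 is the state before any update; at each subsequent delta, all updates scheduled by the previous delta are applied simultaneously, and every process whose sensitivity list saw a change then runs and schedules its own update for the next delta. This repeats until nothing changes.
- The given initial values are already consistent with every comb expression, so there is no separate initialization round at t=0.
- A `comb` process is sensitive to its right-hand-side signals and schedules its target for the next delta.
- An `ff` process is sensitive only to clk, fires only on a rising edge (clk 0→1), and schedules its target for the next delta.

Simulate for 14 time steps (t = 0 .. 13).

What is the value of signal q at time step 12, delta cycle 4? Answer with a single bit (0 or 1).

t0.Δ0 r=0 clk=0 q=1 u=0 p=1
t0.Δ1 r=0 clk=1 q=1 u=0 p=1
t0.Δ2 r=1 clk=1 q=1 u=0 p=1
t0.Δ3 r=1 clk=1 q=1 u=0 p=0
t0.Δ4 r=1 clk=1 q=0 u=0 p=0
t1.Δ0 r=1 clk=1 q=0 u=0 p=0
t1.Δ1 r=1 clk=0 q=0 u=0 p=0
t2.Δ0 r=1 clk=0 q=0 u=0 p=0
t2.Δ1 r=1 clk=1 q=0 u=0 p=0
t2.Δ2 r=0 clk=1 q=0 u=0 p=0
t2.Δ3 r=0 clk=1 q=0 u=0 p=1
t2.Δ4 r=0 clk=1 q=1 u=0 p=1
t3.Δ0 r=0 clk=1 q=1 u=0 p=1
t3.Δ1 r=0 clk=0 q=1 u=0 p=1
t4.Δ0 r=0 clk=0 q=1 u=0 p=1
t4.Δ1 r=0 clk=1 q=1 u=0 p=1
t4.Δ2 r=1 clk=1 q=1 u=0 p=1
t4.Δ3 r=1 clk=1 q=1 u=0 p=0
t4.Δ4 r=1 clk=1 q=0 u=0 p=0
t5.Δ0 r=1 clk=1 q=0 u=0 p=0
t5.Δ1 r=1 clk=0 q=0 u=0 p=0
t6.Δ0 r=1 clk=0 q=0 u=0 p=0
t6.Δ1 r=1 clk=1 q=0 u=0 p=0
t6.Δ2 r=0 clk=1 q=0 u=0 p=0
t6.Δ3 r=0 clk=1 q=0 u=0 p=1
t6.Δ4 r=0 clk=1 q=1 u=0 p=1
t7.Δ0 r=0 clk=1 q=1 u=0 p=1
t7.Δ1 r=0 clk=0 q=1 u=0 p=1
t8.Δ0 r=0 clk=0 q=1 u=0 p=1
t8.Δ1 r=0 clk=1 q=1 u=0 p=1
t8.Δ2 r=1 clk=1 q=1 u=0 p=1
t8.Δ3 r=1 clk=1 q=1 u=0 p=0
t8.Δ4 r=1 clk=1 q=0 u=0 p=0
t9.Δ0 r=1 clk=1 q=0 u=0 p=0
t9.Δ1 r=1 clk=0 q=0 u=0 p=0
t10.Δ0 r=1 clk=0 q=0 u=0 p=0
t10.Δ1 r=1 clk=1 q=0 u=0 p=0
t10.Δ2 r=0 clk=1 q=0 u=0 p=0
t10.Δ3 r=0 clk=1 q=0 u=0 p=1
t10.Δ4 r=0 clk=1 q=1 u=0 p=1
t11.Δ0 r=0 clk=1 q=1 u=0 p=1
t11.Δ1 r=0 clk=0 q=1 u=0 p=1
t12.Δ0 r=0 clk=0 q=1 u=0 p=1
t12.Δ1 r=0 clk=1 q=1 u=0 p=1
t12.Δ2 r=1 clk=1 q=1 u=0 p=1
t12.Δ3 r=1 clk=1 q=1 u=0 p=0
t12.Δ4 r=1 clk=1 q=0 u=0 p=0
t13.Δ0 r=1 clk=1 q=0 u=0 p=0
t13.Δ1 r=1 clk=0 q=0 u=0 p=0

0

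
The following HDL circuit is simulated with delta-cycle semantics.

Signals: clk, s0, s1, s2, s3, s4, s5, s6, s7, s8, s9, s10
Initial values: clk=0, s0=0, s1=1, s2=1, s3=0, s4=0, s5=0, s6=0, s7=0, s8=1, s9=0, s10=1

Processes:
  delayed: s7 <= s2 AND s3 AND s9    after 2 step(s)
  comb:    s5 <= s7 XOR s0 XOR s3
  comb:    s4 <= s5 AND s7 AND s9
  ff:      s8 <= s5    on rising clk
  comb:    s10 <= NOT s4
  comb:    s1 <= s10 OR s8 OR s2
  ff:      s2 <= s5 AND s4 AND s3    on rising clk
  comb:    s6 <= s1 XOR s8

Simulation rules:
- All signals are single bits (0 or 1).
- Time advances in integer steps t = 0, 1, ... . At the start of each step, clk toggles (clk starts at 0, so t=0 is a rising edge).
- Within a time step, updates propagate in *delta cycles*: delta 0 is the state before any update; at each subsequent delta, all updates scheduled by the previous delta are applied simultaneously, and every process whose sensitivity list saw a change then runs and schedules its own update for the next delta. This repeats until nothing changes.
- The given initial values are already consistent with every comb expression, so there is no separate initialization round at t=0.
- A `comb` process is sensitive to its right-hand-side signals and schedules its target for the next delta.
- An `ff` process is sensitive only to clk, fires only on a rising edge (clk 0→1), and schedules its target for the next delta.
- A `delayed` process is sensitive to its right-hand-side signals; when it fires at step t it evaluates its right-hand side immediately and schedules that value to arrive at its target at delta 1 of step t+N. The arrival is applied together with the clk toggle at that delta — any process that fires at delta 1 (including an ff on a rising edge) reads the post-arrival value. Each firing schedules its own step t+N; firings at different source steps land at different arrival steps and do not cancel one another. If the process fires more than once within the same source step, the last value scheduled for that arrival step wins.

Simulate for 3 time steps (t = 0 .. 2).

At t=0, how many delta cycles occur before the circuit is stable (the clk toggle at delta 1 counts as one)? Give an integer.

3

[bits: s0,s6,s8,s9,s5,s7,clk,s2,s10,s1,s4,s3]
t=0: Δ0=001000011100 Δ1=001000111100 Δ2=000000101100 Δ3=010000101100 | 3Δ
t=1: Δ0=010000101100 Δ1=010000001100 | 1Δ
t=2: Δ0=010000001100 Δ1=010000101100 | 1Δ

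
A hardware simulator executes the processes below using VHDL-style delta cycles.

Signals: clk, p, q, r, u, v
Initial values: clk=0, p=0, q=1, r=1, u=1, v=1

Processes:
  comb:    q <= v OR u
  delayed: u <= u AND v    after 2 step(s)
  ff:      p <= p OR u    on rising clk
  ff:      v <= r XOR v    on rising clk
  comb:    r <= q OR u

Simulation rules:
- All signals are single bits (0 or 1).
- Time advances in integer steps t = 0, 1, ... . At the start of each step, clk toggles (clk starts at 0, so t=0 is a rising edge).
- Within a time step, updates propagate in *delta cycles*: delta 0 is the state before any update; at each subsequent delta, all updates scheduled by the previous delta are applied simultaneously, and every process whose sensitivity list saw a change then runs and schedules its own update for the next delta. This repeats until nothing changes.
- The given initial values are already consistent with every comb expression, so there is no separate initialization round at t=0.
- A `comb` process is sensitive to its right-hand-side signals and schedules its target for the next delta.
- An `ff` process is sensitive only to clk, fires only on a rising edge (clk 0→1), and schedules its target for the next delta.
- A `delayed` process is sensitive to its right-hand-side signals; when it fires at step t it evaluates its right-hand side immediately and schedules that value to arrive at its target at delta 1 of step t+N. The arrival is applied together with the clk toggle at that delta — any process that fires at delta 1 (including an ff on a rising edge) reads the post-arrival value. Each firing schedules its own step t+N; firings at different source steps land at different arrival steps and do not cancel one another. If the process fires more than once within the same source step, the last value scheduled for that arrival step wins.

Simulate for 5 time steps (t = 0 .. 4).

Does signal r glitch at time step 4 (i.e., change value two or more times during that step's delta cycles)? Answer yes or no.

t=0 Δ0: clk=0 q=1 v=1 u=1 p=0 r=1
  Δ1: clk:0→1
  Δ2: v:1→0, p:0→1
  (2Δ to stable)
t=1 Δ0: clk=1 q=1 v=0 u=1 p=1 r=1
  Δ1: clk:1→0
  (1Δ to stable)
t=2 Δ0: clk=0 q=1 v=0 u=1 p=1 r=1
  Δ1: clk:0→1, u:1→0
  Δ2: q:1→0, v:0→1
  Δ3: q:0→1, r:1→0
  Δ4: r:0→1
  (4Δ to stable)
t=3 Δ0: clk=1 q=1 v=1 u=0 p=1 r=1
  Δ1: clk:1→0
  (1Δ to stable)
t=4 Δ0: clk=0 q=1 v=1 u=0 p=1 r=1
  Δ1: clk:0→1
  Δ2: v:1→0
  Δ3: q:1→0
  Δ4: r:1→0
  (4Δ to stable)

no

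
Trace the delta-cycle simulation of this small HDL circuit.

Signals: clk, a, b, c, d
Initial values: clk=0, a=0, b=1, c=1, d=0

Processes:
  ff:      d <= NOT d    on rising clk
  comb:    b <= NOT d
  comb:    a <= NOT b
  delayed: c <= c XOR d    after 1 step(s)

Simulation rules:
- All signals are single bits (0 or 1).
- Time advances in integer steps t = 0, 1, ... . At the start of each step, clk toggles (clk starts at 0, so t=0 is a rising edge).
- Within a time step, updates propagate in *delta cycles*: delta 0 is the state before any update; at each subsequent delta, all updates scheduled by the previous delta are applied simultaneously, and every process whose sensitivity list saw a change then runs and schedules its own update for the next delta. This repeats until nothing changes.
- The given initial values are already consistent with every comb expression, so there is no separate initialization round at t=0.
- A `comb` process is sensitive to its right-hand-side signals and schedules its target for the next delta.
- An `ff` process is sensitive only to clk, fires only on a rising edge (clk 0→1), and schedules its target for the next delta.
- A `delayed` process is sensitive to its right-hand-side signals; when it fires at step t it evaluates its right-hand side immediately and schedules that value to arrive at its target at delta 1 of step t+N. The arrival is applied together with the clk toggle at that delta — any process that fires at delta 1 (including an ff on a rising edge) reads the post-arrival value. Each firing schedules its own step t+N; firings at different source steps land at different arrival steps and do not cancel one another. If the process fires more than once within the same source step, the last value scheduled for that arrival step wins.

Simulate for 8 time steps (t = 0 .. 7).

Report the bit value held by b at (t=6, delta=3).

1

[bits: clk,b,c,a,d]
t=0: Δ0=01100 Δ1=11100 Δ2=11101 Δ3=10101 Δ4=10111 | 4Δ
t=1: Δ0=10111 Δ1=00011 | 1Δ
t=2: Δ0=00011 Δ1=10111 Δ2=10110 Δ3=11110 Δ4=11100 | 4Δ
t=3: Δ0=11100 Δ1=01100 | 1Δ
t=4: Δ0=01100 Δ1=11100 Δ2=11101 Δ3=10101 Δ4=10111 | 4Δ
t=5: Δ0=10111 Δ1=00011 | 1Δ
t=6: Δ0=00011 Δ1=10111 Δ2=10110 Δ3=11110 Δ4=11100 | 4Δ
t=7: Δ0=11100 Δ1=01100 | 1Δ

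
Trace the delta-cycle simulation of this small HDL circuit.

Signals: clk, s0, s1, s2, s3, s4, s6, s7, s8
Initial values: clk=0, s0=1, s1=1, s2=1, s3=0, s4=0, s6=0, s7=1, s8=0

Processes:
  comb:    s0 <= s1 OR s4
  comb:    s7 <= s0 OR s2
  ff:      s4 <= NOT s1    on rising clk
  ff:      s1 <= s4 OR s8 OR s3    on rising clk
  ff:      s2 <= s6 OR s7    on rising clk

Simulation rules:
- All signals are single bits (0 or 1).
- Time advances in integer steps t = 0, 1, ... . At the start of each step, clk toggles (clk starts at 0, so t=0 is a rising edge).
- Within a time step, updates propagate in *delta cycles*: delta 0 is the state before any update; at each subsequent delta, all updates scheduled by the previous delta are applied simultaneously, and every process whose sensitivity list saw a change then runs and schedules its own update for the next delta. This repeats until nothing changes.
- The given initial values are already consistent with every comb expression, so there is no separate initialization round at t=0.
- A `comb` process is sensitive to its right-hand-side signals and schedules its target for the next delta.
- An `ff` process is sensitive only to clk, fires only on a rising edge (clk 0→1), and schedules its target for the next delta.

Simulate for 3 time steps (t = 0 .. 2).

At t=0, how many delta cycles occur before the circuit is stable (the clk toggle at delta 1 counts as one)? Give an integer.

3

[bits: s1,clk,s0,s7,s2,s4,s6,s8,s3]
t=0: Δ0=101110000 Δ1=111110000 Δ2=011110000 Δ3=010110000 | 3Δ
t=1: Δ0=010110000 Δ1=000110000 | 1Δ
t=2: Δ0=000110000 Δ1=010110000 Δ2=010111000 Δ3=011111000 | 3Δ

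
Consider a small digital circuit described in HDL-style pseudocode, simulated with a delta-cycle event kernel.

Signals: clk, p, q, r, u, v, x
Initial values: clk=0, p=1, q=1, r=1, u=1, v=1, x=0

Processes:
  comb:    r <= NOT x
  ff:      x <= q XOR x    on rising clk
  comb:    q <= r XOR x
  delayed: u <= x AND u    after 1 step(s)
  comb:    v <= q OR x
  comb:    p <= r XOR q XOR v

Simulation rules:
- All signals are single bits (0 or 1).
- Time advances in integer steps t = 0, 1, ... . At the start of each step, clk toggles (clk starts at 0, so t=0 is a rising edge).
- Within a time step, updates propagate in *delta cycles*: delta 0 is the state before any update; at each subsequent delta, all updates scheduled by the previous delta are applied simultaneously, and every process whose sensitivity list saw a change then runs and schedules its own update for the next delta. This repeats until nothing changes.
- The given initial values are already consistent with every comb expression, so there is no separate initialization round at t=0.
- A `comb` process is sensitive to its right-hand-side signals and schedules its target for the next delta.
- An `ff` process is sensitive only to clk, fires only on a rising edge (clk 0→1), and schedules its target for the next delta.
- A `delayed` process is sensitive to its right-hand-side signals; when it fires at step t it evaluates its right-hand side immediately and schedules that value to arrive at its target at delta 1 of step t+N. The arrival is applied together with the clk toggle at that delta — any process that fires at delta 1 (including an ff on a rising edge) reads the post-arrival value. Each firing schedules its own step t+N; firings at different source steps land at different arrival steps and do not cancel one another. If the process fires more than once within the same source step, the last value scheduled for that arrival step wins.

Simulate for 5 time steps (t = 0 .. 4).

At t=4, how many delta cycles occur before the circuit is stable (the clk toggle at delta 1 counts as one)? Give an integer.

5

t0.Δ0 u=1 v=1 q=1 p=1 x=0 r=1 clk=0
t0.Δ1 u=1 v=1 q=1 p=1 x=0 r=1 clk=1
t0.Δ2 u=1 v=1 q=1 p=1 x=1 r=1 clk=1
t0.Δ3 u=1 v=1 q=0 p=1 x=1 r=0 clk=1
t0.Δ4 u=1 v=1 q=1 p=1 x=1 r=0 clk=1
t0.Δ5 u=1 v=1 q=1 p=0 x=1 r=0 clk=1
t1.Δ0 u=1 v=1 q=1 p=0 x=1 r=0 clk=1
t1.Δ1 u=1 v=1 q=1 p=0 x=1 r=0 clk=0
t2.Δ0 u=1 v=1 q=1 p=0 x=1 r=0 clk=0
t2.Δ1 u=1 v=1 q=1 p=0 x=1 r=0 clk=1
t2.Δ2 u=1 v=1 q=1 p=0 x=0 r=0 clk=1
t2.Δ3 u=1 v=1 q=0 p=0 x=0 r=1 clk=1
t2.Δ4 u=1 v=0 q=1 p=0 x=0 r=1 clk=1
t2.Δ5 u=1 v=1 q=1 p=0 x=0 r=1 clk=1
t2.Δ6 u=1 v=1 q=1 p=1 x=0 r=1 clk=1
t3.Δ0 u=1 v=1 q=1 p=1 x=0 r=1 clk=1
t3.Δ1 u=0 v=1 q=1 p=1 x=0 r=1 clk=0
t4.Δ0 u=0 v=1 q=1 p=1 x=0 r=1 clk=0
t4.Δ1 u=0 v=1 q=1 p=1 x=0 r=1 clk=1
t4.Δ2 u=0 v=1 q=1 p=1 x=1 r=1 clk=1
t4.Δ3 u=0 v=1 q=0 p=1 x=1 r=0 clk=1
t4.Δ4 u=0 v=1 q=1 p=1 x=1 r=0 clk=1
t4.Δ5 u=0 v=1 q=1 p=0 x=1 r=0 clk=1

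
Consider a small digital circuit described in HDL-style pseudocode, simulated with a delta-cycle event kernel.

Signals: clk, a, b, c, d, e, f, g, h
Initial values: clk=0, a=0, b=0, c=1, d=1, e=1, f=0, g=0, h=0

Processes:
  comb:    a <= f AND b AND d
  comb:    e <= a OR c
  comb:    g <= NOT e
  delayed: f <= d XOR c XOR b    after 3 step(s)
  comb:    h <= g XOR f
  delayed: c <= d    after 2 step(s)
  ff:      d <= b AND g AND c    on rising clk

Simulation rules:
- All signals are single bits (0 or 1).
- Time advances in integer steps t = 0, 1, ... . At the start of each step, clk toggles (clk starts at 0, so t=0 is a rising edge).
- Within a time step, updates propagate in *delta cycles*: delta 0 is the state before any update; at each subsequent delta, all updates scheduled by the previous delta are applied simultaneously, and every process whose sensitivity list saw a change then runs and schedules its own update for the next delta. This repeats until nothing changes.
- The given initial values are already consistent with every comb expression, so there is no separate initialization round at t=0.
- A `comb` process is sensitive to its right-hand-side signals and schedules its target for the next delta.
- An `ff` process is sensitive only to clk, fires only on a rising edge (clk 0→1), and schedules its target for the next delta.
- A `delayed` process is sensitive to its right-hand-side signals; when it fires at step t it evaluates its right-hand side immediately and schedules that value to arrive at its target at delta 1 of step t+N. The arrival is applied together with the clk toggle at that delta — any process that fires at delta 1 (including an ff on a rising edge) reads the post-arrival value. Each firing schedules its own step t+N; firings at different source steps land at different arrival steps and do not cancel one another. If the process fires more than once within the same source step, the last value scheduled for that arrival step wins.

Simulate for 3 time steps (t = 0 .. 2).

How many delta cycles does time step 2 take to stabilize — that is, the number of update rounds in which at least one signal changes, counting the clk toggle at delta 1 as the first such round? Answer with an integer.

t0.Δ0 f=0 e=1 clk=0 c=1 h=0 b=0 d=1 g=0 a=0
t0.Δ1 f=0 e=1 clk=1 c=1 h=0 b=0 d=1 g=0 a=0
t0.Δ2 f=0 e=1 clk=1 c=1 h=0 b=0 d=0 g=0 a=0
t1.Δ0 f=0 e=1 clk=1 c=1 h=0 b=0 d=0 g=0 a=0
t1.Δ1 f=0 e=1 clk=0 c=1 h=0 b=0 d=0 g=0 a=0
t2.Δ0 f=0 e=1 clk=0 c=1 h=0 b=0 d=0 g=0 a=0
t2.Δ1 f=0 e=1 clk=1 c=0 h=0 b=0 d=0 g=0 a=0
t2.Δ2 f=0 e=0 clk=1 c=0 h=0 b=0 d=0 g=0 a=0
t2.Δ3 f=0 e=0 clk=1 c=0 h=0 b=0 d=0 g=1 a=0
t2.Δ4 f=0 e=0 clk=1 c=0 h=1 b=0 d=0 g=1 a=0

4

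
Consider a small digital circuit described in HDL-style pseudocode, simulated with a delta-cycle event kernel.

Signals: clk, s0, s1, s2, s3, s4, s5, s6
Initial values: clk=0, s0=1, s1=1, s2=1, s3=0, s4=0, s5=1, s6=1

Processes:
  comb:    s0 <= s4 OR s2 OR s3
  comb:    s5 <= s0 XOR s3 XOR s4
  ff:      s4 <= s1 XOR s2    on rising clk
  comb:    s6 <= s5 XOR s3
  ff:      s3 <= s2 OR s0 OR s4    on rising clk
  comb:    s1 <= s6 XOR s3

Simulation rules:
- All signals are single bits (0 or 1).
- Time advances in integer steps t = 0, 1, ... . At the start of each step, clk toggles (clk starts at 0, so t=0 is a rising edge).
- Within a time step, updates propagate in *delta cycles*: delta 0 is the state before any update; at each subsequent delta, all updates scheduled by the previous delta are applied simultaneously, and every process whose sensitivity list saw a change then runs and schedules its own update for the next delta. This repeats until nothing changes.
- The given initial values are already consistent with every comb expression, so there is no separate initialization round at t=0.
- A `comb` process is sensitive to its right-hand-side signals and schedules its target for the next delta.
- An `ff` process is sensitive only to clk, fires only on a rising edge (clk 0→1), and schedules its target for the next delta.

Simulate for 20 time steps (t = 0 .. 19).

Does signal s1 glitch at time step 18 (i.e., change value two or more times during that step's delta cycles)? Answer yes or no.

[bits: s2,s4,s6,s3,s1,s5,s0,clk]
t=0: Δ0=10101110 Δ1=10101111 Δ2=10111111 Δ3=10010011 Δ4=10111011 Δ5=10110011 | 5Δ
t=1: Δ0=10110011 Δ1=10110010 | 1Δ
t=2: Δ0=10110010 Δ1=10110011 Δ2=11110011 Δ3=11110111 Δ4=11010111 Δ5=11011111 | 5Δ
t=3: Δ0=11011111 Δ1=11011110 | 1Δ
t=4: Δ0=11011110 Δ1=11011111 Δ2=10011111 Δ3=10011011 Δ4=10111011 Δ5=10110011 | 5Δ
t=5: Δ0=10110011 Δ1=10110010 | 1Δ
t=6: Δ0=10110010 Δ1=10110011 Δ2=11110011 Δ3=11110111 Δ4=11010111 Δ5=11011111 | 5Δ
t=7: Δ0=11011111 Δ1=11011110 | 1Δ
t=8: Δ0=11011110 Δ1=11011111 Δ2=10011111 Δ3=10011011 Δ4=10111011 Δ5=10110011 | 5Δ
t=9: Δ0=10110011 Δ1=10110010 | 1Δ
t=10: Δ0=10110010 Δ1=10110011 Δ2=11110011 Δ3=11110111 Δ4=11010111 Δ5=11011111 | 5Δ
t=11: Δ0=11011111 Δ1=11011110 | 1Δ
t=12: Δ0=11011110 Δ1=11011111 Δ2=10011111 Δ3=10011011 Δ4=10111011 Δ5=10110011 | 5Δ
t=13: Δ0=10110011 Δ1=10110010 | 1Δ
t=14: Δ0=10110010 Δ1=10110011 Δ2=11110011 Δ3=11110111 Δ4=11010111 Δ5=11011111 | 5Δ
t=15: Δ0=11011111 Δ1=11011110 | 1Δ
t=16: Δ0=11011110 Δ1=11011111 Δ2=10011111 Δ3=10011011 Δ4=10111011 Δ5=10110011 | 5Δ
t=17: Δ0=10110011 Δ1=10110010 | 1Δ
t=18: Δ0=10110010 Δ1=10110011 Δ2=11110011 Δ3=11110111 Δ4=11010111 Δ5=11011111 | 5Δ
t=19: Δ0=11011111 Δ1=11011110 | 1Δ

no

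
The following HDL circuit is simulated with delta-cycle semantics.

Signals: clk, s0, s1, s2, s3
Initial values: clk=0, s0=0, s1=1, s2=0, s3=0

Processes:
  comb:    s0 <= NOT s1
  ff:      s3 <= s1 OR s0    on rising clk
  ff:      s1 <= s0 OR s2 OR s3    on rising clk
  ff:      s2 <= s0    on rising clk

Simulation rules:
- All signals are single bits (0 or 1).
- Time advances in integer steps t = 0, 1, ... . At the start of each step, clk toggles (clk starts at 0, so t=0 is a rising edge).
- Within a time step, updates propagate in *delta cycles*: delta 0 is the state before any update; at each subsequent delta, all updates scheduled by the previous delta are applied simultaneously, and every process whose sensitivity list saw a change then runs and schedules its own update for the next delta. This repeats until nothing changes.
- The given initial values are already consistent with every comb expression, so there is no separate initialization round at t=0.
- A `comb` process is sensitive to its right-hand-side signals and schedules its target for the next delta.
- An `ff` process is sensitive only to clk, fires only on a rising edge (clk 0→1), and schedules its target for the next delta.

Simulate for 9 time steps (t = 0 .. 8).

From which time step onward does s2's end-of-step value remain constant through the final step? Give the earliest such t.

4

t0.Δ0 s3=0 s0=0 s2=0 clk=0 s1=1
t0.Δ1 s3=0 s0=0 s2=0 clk=1 s1=1
t0.Δ2 s3=1 s0=0 s2=0 clk=1 s1=0
t0.Δ3 s3=1 s0=1 s2=0 clk=1 s1=0
t1.Δ0 s3=1 s0=1 s2=0 clk=1 s1=0
t1.Δ1 s3=1 s0=1 s2=0 clk=0 s1=0
t2.Δ0 s3=1 s0=1 s2=0 clk=0 s1=0
t2.Δ1 s3=1 s0=1 s2=0 clk=1 s1=0
t2.Δ2 s3=1 s0=1 s2=1 clk=1 s1=1
t2.Δ3 s3=1 s0=0 s2=1 clk=1 s1=1
t3.Δ0 s3=1 s0=0 s2=1 clk=1 s1=1
t3.Δ1 s3=1 s0=0 s2=1 clk=0 s1=1
t4.Δ0 s3=1 s0=0 s2=1 clk=0 s1=1
t4.Δ1 s3=1 s0=0 s2=1 clk=1 s1=1
t4.Δ2 s3=1 s0=0 s2=0 clk=1 s1=1
t5.Δ0 s3=1 s0=0 s2=0 clk=1 s1=1
t5.Δ1 s3=1 s0=0 s2=0 clk=0 s1=1
t6.Δ0 s3=1 s0=0 s2=0 clk=0 s1=1
t6.Δ1 s3=1 s0=0 s2=0 clk=1 s1=1
t7.Δ0 s3=1 s0=0 s2=0 clk=1 s1=1
t7.Δ1 s3=1 s0=0 s2=0 clk=0 s1=1
t8.Δ0 s3=1 s0=0 s2=0 clk=0 s1=1
t8.Δ1 s3=1 s0=0 s2=0 clk=1 s1=1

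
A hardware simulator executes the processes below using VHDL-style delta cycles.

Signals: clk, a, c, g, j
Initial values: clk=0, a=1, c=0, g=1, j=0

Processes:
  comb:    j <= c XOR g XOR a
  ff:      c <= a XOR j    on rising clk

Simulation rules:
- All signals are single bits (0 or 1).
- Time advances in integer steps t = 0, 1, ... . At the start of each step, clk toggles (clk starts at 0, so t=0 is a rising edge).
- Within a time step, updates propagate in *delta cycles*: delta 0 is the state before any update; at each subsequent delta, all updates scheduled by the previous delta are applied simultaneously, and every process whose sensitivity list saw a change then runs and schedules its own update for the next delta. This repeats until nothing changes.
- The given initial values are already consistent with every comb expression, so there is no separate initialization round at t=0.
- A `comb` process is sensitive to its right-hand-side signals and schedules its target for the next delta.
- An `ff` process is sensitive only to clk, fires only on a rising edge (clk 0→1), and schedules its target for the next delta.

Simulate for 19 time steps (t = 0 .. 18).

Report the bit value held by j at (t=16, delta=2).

t0.Δ0 g=1 a=1 j=0 clk=0 c=0
t0.Δ1 g=1 a=1 j=0 clk=1 c=0
t0.Δ2 g=1 a=1 j=0 clk=1 c=1
t0.Δ3 g=1 a=1 j=1 clk=1 c=1
t1.Δ0 g=1 a=1 j=1 clk=1 c=1
t1.Δ1 g=1 a=1 j=1 clk=0 c=1
t2.Δ0 g=1 a=1 j=1 clk=0 c=1
t2.Δ1 g=1 a=1 j=1 clk=1 c=1
t2.Δ2 g=1 a=1 j=1 clk=1 c=0
t2.Δ3 g=1 a=1 j=0 clk=1 c=0
t3.Δ0 g=1 a=1 j=0 clk=1 c=0
t3.Δ1 g=1 a=1 j=0 clk=0 c=0
t4.Δ0 g=1 a=1 j=0 clk=0 c=0
t4.Δ1 g=1 a=1 j=0 clk=1 c=0
t4.Δ2 g=1 a=1 j=0 clk=1 c=1
t4.Δ3 g=1 a=1 j=1 clk=1 c=1
t5.Δ0 g=1 a=1 j=1 clk=1 c=1
t5.Δ1 g=1 a=1 j=1 clk=0 c=1
t6.Δ0 g=1 a=1 j=1 clk=0 c=1
t6.Δ1 g=1 a=1 j=1 clk=1 c=1
t6.Δ2 g=1 a=1 j=1 clk=1 c=0
t6.Δ3 g=1 a=1 j=0 clk=1 c=0
t7.Δ0 g=1 a=1 j=0 clk=1 c=0
t7.Δ1 g=1 a=1 j=0 clk=0 c=0
t8.Δ0 g=1 a=1 j=0 clk=0 c=0
t8.Δ1 g=1 a=1 j=0 clk=1 c=0
t8.Δ2 g=1 a=1 j=0 clk=1 c=1
t8.Δ3 g=1 a=1 j=1 clk=1 c=1
t9.Δ0 g=1 a=1 j=1 clk=1 c=1
t9.Δ1 g=1 a=1 j=1 clk=0 c=1
t10.Δ0 g=1 a=1 j=1 clk=0 c=1
t10.Δ1 g=1 a=1 j=1 clk=1 c=1
t10.Δ2 g=1 a=1 j=1 clk=1 c=0
t10.Δ3 g=1 a=1 j=0 clk=1 c=0
t11.Δ0 g=1 a=1 j=0 clk=1 c=0
t11.Δ1 g=1 a=1 j=0 clk=0 c=0
t12.Δ0 g=1 a=1 j=0 clk=0 c=0
t12.Δ1 g=1 a=1 j=0 clk=1 c=0
t12.Δ2 g=1 a=1 j=0 clk=1 c=1
t12.Δ3 g=1 a=1 j=1 clk=1 c=1
t13.Δ0 g=1 a=1 j=1 clk=1 c=1
t13.Δ1 g=1 a=1 j=1 clk=0 c=1
t14.Δ0 g=1 a=1 j=1 clk=0 c=1
t14.Δ1 g=1 a=1 j=1 clk=1 c=1
t14.Δ2 g=1 a=1 j=1 clk=1 c=0
t14.Δ3 g=1 a=1 j=0 clk=1 c=0
t15.Δ0 g=1 a=1 j=0 clk=1 c=0
t15.Δ1 g=1 a=1 j=0 clk=0 c=0
t16.Δ0 g=1 a=1 j=0 clk=0 c=0
t16.Δ1 g=1 a=1 j=0 clk=1 c=0
t16.Δ2 g=1 a=1 j=0 clk=1 c=1
t16.Δ3 g=1 a=1 j=1 clk=1 c=1
t17.Δ0 g=1 a=1 j=1 clk=1 c=1
t17.Δ1 g=1 a=1 j=1 clk=0 c=1
t18.Δ0 g=1 a=1 j=1 clk=0 c=1
t18.Δ1 g=1 a=1 j=1 clk=1 c=1
t18.Δ2 g=1 a=1 j=1 clk=1 c=0
t18.Δ3 g=1 a=1 j=0 clk=1 c=0

0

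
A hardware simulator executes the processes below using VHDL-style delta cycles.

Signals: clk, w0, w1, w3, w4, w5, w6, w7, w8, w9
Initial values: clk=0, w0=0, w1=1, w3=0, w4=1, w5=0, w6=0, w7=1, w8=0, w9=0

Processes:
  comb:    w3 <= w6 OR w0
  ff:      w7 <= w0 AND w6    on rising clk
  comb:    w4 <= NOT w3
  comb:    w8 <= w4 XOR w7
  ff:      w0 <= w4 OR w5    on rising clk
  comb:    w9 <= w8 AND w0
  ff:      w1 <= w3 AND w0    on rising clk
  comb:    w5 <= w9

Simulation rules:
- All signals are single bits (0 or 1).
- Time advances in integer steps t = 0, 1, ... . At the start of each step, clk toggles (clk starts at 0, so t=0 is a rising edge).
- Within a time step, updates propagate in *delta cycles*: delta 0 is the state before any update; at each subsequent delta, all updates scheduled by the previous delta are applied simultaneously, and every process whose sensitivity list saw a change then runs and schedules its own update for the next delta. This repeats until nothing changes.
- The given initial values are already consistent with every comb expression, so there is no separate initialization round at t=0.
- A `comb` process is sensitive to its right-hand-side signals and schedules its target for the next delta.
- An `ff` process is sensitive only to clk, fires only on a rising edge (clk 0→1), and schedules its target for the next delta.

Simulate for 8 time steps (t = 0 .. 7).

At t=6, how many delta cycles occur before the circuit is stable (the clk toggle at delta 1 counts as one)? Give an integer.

[bits: w6,w8,w7,w4,w0,w1,w3,w5,clk,w9]
t=0: Δ0=0011010000 Δ1=0011010010 Δ2=0001100010 Δ3=0101101010 Δ4=0100101011 Δ5=0000101111 Δ6=0000101110 Δ7=0000101010 | 7Δ
t=1: Δ0=0000101010 Δ1=0000101000 | 1Δ
t=2: Δ0=0000101000 Δ1=0000101010 Δ2=0000011010 Δ3=0000010010 Δ4=0001010010 Δ5=0101010010 | 5Δ
t=3: Δ0=0101010010 Δ1=0101010000 | 1Δ
t=4: Δ0=0101010000 Δ1=0101010010 Δ2=0101100010 Δ3=0101101011 Δ4=0100101111 Δ5=0000101111 Δ6=0000101110 Δ7=0000101010 | 7Δ
t=5: Δ0=0000101010 Δ1=0000101000 | 1Δ
t=6: Δ0=0000101000 Δ1=0000101010 Δ2=0000011010 Δ3=0000010010 Δ4=0001010010 Δ5=0101010010 | 5Δ
t=7: Δ0=0101010010 Δ1=0101010000 | 1Δ

5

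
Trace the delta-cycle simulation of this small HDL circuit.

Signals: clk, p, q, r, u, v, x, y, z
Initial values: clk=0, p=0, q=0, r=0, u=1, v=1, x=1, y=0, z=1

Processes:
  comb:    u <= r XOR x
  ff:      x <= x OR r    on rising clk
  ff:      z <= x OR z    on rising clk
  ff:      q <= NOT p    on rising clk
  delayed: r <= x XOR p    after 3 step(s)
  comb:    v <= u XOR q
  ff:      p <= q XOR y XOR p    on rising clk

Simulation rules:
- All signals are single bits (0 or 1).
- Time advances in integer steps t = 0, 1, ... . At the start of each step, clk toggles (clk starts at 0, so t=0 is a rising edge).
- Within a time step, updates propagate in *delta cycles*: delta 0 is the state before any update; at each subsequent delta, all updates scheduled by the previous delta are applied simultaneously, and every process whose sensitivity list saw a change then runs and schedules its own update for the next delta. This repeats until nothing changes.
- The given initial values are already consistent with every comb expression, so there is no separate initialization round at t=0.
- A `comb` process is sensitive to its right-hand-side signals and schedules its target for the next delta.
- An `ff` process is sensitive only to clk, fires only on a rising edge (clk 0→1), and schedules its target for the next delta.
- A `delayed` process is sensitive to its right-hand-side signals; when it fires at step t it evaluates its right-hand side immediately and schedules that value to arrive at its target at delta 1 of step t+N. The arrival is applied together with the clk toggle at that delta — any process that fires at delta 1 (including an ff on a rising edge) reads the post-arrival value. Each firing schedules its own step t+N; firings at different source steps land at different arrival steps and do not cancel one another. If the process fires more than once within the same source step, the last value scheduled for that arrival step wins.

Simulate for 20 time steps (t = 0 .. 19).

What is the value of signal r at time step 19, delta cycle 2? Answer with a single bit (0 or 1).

[bits: q,p,u,z,r,y,v,x,clk]
t=0: Δ0=001100110 Δ1=001100111 Δ2=101100111 Δ3=101100011 | 3Δ
t=1: Δ0=101100011 Δ1=101100010 | 1Δ
t=2: Δ0=101100010 Δ1=101100011 Δ2=111100011 | 2Δ
t=3: Δ0=111100011 Δ1=111100010 | 1Δ
t=4: Δ0=111100010 Δ1=111100011 Δ2=001100011 Δ3=001100111 | 3Δ
t=5: Δ0=001100111 Δ1=001100110 | 1Δ
t=6: Δ0=001100110 Δ1=001100111 Δ2=101100111 Δ3=101100011 | 3Δ
t=7: Δ0=101100011 Δ1=101110010 Δ2=100110010 Δ3=100110110 | 3Δ
t=8: Δ0=100110110 Δ1=100110111 Δ2=110110111 | 2Δ
t=9: Δ0=110110111 Δ1=110110110 | 1Δ
t=10: Δ0=110110110 Δ1=110110111 Δ2=000110111 Δ3=000110011 | 3Δ
t=11: Δ0=000110011 Δ1=000100010 Δ2=001100010 Δ3=001100110 | 3Δ
t=12: Δ0=001100110 Δ1=001100111 Δ2=101100111 Δ3=101100011 | 3Δ
t=13: Δ0=101100011 Δ1=101110010 Δ2=100110010 Δ3=100110110 | 3Δ
t=14: Δ0=100110110 Δ1=100110111 Δ2=110110111 | 2Δ
t=15: Δ0=110110111 Δ1=110110110 | 1Δ
t=16: Δ0=110110110 Δ1=110110111 Δ2=000110111 Δ3=000110011 | 3Δ
t=17: Δ0=000110011 Δ1=000100010 Δ2=001100010 Δ3=001100110 | 3Δ
t=18: Δ0=001100110 Δ1=001100111 Δ2=101100111 Δ3=101100011 | 3Δ
t=19: Δ0=101100011 Δ1=101110010 Δ2=100110010 Δ3=100110110 | 3Δ

1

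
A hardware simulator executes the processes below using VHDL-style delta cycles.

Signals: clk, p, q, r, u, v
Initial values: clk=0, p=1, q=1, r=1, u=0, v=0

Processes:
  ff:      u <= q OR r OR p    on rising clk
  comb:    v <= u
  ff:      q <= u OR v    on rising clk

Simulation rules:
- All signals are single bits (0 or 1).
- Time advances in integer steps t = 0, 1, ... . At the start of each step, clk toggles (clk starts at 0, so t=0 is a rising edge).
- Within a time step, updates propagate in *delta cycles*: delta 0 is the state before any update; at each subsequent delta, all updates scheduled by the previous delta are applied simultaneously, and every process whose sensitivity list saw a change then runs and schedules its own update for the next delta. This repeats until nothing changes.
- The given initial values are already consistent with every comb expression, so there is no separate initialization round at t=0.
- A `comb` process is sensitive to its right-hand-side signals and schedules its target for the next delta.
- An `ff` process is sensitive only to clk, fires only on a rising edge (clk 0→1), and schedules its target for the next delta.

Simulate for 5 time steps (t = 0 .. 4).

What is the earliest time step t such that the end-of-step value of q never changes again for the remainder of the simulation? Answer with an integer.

t=0 Δ0: q=1 clk=0 r=1 p=1 u=0 v=0
  Δ1: clk:0→1
  Δ2: q:1→0, u:0→1
  Δ3: v:0→1
  (3Δ to stable)
t=1 Δ0: q=0 clk=1 r=1 p=1 u=1 v=1
  Δ1: clk:1→0
  (1Δ to stable)
t=2 Δ0: q=0 clk=0 r=1 p=1 u=1 v=1
  Δ1: clk:0→1
  Δ2: q:0→1
  (2Δ to stable)
t=3 Δ0: q=1 clk=1 r=1 p=1 u=1 v=1
  Δ1: clk:1→0
  (1Δ to stable)
t=4 Δ0: q=1 clk=0 r=1 p=1 u=1 v=1
  Δ1: clk:0→1
  (1Δ to stable)

2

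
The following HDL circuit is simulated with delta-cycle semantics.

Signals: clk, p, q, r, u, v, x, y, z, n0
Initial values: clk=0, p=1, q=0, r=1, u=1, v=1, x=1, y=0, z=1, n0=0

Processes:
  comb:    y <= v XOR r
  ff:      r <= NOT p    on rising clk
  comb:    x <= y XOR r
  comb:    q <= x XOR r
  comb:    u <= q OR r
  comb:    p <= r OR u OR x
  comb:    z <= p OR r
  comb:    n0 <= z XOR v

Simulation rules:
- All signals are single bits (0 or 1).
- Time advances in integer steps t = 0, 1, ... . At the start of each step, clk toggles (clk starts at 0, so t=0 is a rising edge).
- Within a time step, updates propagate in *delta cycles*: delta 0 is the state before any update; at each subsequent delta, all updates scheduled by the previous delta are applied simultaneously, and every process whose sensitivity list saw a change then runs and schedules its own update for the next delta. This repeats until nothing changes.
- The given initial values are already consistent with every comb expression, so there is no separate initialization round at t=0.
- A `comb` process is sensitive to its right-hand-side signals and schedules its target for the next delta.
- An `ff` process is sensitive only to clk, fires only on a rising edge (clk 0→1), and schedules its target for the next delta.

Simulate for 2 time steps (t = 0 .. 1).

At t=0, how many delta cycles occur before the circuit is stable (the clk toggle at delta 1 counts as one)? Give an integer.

t=0 Δ0: r=1 u=1 y=0 z=1 n0=0 p=1 x=1 clk=0 v=1 q=0
  Δ1: clk:0→1
  Δ2: r:1→0
  Δ3: u:1→0, y:0→1, x:1→0, q:0→1
  Δ4: u:0→1, p:1→0, x:0→1, q:1→0
  Δ5: u:1→0, z:1→0, p:0→1, q:0→1
  Δ6: u:0→1, z:0→1, n0:0→1
  Δ7: n0:1→0
  (7Δ to stable)
t=1 Δ0: r=0 u=1 y=1 z=1 n0=0 p=1 x=1 clk=1 v=1 q=1
  Δ1: clk:1→0
  (1Δ to stable)

7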